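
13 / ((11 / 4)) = 52 / 11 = 4.73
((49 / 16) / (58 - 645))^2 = 2401 / 88209664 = 0.00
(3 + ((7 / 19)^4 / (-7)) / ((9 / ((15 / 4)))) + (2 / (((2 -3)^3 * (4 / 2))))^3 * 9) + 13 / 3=-2608135 / 1563852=-1.67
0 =0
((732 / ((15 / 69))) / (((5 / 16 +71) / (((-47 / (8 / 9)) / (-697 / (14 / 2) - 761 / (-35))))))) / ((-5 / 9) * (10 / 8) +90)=42729768 / 118958215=0.36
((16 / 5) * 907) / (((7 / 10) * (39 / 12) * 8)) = 14512 / 91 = 159.47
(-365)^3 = -48627125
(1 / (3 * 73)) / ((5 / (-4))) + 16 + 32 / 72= 54008 / 3285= 16.44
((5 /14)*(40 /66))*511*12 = 14600 /11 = 1327.27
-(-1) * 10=10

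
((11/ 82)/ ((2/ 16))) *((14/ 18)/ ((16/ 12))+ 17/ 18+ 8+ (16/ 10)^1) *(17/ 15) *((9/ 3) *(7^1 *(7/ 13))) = 18353489/ 119925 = 153.04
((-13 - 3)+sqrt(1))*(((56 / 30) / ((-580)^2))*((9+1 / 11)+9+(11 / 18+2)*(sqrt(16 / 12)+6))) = -3899 / 1387650 - 329*sqrt(3) / 2270700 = -0.00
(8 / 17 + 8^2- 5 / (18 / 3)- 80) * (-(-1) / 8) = -1669 / 816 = -2.05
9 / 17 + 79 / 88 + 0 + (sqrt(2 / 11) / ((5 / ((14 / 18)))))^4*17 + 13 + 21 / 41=41333196975493 / 2766675285000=14.94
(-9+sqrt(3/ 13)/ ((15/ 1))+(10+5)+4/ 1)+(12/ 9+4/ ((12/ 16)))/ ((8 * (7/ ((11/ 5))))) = sqrt(39)/ 195+431/ 42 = 10.29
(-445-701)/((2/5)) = -2865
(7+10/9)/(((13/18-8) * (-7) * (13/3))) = 438/11921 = 0.04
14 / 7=2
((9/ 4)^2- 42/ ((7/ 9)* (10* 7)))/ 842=0.01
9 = 9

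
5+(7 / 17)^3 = 24908 / 4913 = 5.07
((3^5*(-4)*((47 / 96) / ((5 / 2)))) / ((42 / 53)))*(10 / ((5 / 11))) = -739827 / 140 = -5284.48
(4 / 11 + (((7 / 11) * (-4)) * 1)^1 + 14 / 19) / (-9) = 302 / 1881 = 0.16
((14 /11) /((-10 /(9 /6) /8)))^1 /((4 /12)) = -252 /55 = -4.58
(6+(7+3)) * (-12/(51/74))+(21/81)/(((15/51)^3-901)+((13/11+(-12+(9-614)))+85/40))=-83737990839784/300579596631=-278.59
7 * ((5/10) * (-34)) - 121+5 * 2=-230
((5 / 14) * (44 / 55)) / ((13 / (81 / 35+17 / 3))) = 0.18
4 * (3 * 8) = 96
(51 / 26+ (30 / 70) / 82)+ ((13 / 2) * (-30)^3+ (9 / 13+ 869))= -651538340 / 3731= -174628.34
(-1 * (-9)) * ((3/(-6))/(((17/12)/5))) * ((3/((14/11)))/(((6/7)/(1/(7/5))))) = -7425/238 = -31.20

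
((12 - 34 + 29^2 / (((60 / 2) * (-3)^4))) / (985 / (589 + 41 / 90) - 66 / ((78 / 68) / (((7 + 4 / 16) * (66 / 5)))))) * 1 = 36289377397 / 9225322746048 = 0.00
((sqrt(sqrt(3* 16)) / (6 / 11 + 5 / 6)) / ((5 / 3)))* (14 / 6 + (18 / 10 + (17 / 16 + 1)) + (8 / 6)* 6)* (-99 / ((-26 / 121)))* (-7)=-1346810949* 3^(1 / 4) / 33800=-52440.91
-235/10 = -47/2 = -23.50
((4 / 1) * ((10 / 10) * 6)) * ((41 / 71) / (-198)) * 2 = -328 / 2343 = -0.14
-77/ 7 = -11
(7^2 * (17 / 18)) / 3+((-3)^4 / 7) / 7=45191 / 2646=17.08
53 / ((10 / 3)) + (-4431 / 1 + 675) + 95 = -36451 / 10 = -3645.10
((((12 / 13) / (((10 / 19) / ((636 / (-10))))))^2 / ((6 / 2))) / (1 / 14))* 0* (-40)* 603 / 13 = 0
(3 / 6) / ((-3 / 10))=-5 / 3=-1.67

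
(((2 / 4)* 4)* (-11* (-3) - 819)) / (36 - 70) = 786 / 17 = 46.24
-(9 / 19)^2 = -81 / 361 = -0.22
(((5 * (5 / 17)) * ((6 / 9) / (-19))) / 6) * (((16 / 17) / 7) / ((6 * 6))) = -100 / 3113397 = -0.00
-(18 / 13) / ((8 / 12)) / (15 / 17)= -153 / 65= -2.35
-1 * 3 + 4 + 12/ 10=11/ 5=2.20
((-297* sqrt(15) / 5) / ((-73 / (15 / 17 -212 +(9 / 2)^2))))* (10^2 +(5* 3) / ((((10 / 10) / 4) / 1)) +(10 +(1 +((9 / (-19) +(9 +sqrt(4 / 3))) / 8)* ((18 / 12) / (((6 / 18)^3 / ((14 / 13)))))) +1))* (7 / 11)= -529518630753* sqrt(15) / 24522160 -1390868577* sqrt(5) / 1290640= -86040.88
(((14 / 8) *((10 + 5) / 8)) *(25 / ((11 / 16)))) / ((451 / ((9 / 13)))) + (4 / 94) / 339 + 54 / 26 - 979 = -2007331095103 / 2055133938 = -976.74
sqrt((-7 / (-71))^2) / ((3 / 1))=0.03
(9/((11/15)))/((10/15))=405/22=18.41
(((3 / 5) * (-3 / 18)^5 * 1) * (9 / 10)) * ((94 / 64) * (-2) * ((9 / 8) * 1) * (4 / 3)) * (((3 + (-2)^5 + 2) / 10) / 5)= -423 / 2560000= -0.00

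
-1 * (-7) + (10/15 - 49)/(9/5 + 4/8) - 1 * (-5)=-622/69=-9.01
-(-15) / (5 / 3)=9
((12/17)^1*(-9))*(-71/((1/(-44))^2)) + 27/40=593810379/680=873250.56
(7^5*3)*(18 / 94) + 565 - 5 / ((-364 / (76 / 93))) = 10220.10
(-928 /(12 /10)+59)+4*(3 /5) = -10679 /15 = -711.93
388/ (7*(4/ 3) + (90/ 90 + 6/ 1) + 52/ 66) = 12804/ 565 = 22.66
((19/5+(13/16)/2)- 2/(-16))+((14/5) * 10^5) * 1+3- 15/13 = 582412849/2080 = 280006.18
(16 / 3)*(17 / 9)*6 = 544 / 9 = 60.44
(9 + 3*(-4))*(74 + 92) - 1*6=-504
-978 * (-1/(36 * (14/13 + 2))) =2119/240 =8.83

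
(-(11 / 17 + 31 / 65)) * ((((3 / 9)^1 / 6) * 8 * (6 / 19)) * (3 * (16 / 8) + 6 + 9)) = -69552 / 20995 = -3.31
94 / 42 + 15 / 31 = 1772 / 651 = 2.72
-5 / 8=-0.62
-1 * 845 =-845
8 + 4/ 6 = 26/ 3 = 8.67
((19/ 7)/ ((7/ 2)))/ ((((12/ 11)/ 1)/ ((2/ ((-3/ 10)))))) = -4.74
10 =10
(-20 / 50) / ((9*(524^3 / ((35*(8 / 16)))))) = -7 / 1294900416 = -0.00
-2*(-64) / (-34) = -3.76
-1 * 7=-7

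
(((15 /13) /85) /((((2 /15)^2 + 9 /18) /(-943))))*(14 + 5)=-24187950 /51493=-469.73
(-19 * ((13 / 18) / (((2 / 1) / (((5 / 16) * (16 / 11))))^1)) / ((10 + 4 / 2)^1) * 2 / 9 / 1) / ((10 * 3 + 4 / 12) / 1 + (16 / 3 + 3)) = -1235 / 826848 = -0.00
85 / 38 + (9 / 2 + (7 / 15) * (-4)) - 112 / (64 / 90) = -152.63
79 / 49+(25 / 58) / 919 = 4212083 / 2611798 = 1.61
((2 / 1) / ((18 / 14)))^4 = 38416 / 6561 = 5.86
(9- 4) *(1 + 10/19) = 145/19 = 7.63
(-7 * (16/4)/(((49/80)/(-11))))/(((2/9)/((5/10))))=7920/7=1131.43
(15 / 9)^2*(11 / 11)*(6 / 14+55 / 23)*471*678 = 402720700 / 161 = 2501370.81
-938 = -938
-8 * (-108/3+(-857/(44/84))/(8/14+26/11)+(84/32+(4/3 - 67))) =1780349/339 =5251.77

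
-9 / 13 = -0.69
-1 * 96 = -96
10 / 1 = 10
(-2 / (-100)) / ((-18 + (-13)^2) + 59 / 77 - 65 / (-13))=77 / 603550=0.00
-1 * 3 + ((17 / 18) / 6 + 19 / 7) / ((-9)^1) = -22583 / 6804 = -3.32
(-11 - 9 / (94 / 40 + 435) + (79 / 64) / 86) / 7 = -529878075 / 337004416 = -1.57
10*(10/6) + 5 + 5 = 80/3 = 26.67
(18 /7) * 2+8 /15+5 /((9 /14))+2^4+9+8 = 14633 /315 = 46.45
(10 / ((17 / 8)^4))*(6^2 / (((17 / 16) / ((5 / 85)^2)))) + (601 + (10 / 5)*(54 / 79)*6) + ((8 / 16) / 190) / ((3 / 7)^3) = 202648511161553141 / 332595908013420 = 609.29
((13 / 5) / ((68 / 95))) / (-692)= -247 / 47056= -0.01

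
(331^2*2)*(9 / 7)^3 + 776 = 160006106 / 343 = 466490.10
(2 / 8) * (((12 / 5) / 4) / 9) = 1 / 60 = 0.02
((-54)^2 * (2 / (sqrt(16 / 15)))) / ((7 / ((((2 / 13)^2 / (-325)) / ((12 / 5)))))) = -486 * sqrt(15) / 76895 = -0.02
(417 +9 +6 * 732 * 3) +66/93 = 13602.71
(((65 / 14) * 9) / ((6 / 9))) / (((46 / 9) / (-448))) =-126360 / 23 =-5493.91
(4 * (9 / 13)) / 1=36 / 13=2.77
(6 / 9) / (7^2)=2 / 147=0.01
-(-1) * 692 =692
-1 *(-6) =6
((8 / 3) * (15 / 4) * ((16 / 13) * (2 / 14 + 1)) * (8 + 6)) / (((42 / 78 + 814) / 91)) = 232960 / 10589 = 22.00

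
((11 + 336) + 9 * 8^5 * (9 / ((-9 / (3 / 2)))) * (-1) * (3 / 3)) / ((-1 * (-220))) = 88543 / 44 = 2012.34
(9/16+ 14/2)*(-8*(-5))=605/2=302.50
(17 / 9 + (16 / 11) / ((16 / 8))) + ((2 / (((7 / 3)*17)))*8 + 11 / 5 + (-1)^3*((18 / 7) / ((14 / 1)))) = 2076457 / 412335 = 5.04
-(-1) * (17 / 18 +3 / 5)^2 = 19321 / 8100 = 2.39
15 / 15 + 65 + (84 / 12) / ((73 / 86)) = 5420 / 73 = 74.25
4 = 4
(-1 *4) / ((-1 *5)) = 0.80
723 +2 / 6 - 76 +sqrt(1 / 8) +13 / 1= 660.69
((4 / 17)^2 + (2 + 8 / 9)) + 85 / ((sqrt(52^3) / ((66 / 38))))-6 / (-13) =2805 * sqrt(13) / 25688 + 115160 / 33813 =3.80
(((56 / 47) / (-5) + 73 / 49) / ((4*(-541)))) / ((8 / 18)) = -129699 / 99673840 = -0.00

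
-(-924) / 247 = 924 / 247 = 3.74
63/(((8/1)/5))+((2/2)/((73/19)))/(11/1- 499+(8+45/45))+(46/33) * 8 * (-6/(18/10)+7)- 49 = 31.26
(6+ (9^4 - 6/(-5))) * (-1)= -32841/5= -6568.20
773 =773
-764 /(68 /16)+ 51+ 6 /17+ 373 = 4158 /17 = 244.59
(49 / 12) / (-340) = -49 / 4080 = -0.01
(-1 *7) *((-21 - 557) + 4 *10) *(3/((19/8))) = 90384/19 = 4757.05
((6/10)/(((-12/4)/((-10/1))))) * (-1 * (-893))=1786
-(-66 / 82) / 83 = 33 / 3403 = 0.01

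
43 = 43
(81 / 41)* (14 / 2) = 567 / 41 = 13.83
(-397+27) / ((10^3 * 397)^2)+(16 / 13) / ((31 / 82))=20678300785089 / 6351642700000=3.26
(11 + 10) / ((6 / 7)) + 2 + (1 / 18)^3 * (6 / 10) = 257581 / 9720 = 26.50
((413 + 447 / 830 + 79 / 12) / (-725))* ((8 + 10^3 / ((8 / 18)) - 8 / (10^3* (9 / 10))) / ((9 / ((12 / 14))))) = -531470790968 / 4264903125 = -124.61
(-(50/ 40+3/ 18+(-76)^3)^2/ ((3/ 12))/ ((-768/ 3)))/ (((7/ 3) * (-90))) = -5549722122605/ 387072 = -14337699.76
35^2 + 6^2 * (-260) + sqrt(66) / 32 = -8135 + sqrt(66) / 32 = -8134.75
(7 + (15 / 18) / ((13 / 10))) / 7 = 1.09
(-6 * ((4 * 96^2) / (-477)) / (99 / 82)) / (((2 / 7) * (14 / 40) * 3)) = 6717440 / 5247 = 1280.24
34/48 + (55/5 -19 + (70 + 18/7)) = 10967/168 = 65.28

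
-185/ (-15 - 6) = 185/ 21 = 8.81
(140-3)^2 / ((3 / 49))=919681 / 3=306560.33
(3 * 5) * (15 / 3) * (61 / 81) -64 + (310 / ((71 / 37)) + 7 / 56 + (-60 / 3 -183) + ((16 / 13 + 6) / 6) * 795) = 181271905 / 199368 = 909.23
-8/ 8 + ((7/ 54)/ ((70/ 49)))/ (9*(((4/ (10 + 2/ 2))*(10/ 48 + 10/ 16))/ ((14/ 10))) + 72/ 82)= -4663187/ 4817880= -0.97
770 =770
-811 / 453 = -1.79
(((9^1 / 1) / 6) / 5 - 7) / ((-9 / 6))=67 / 15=4.47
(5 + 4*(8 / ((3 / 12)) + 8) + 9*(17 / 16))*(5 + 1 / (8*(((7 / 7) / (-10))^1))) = 41895 / 64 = 654.61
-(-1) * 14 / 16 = 7 / 8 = 0.88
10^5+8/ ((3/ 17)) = 300136/ 3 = 100045.33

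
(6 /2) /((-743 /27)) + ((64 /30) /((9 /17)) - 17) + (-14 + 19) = -8.08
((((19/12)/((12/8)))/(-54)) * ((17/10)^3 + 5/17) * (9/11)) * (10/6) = -560633/4039200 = -0.14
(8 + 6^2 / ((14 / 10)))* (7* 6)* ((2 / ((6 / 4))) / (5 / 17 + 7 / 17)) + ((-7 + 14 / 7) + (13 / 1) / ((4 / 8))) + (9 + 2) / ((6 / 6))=8120 / 3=2706.67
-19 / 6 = -3.17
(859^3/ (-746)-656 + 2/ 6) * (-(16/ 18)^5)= 31178534404096/ 66075831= 471859.89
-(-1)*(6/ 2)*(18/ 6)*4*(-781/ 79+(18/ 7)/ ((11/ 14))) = -206892/ 869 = -238.08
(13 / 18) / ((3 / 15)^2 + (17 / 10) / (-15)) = -9.85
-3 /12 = -1 /4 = -0.25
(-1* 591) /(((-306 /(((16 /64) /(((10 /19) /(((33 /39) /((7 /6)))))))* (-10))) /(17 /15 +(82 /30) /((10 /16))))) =-36.64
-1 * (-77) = 77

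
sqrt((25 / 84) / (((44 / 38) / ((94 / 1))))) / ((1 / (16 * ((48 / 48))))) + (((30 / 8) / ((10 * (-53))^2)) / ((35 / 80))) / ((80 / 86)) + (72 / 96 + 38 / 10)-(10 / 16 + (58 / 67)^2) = 7007633772 / 2206680175 + 40 * sqrt(206283) / 231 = 81.82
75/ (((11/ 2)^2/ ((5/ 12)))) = 125/ 121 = 1.03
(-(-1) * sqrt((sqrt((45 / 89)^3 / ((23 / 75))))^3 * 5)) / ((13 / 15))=2278125 * 243214305^(1 / 4) / 210785731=1.35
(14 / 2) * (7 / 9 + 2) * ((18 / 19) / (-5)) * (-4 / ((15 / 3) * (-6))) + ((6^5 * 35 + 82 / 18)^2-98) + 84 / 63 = 113999186068333 / 1539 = 74073545203.60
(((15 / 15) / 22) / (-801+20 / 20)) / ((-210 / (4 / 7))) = 1 / 6468000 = 0.00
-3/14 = -0.21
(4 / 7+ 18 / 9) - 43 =-40.43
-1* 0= 0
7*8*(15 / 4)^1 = 210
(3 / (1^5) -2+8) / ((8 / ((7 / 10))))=63 / 80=0.79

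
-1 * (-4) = 4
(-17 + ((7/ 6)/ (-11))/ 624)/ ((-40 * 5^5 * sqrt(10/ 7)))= 140027 * sqrt(70)/ 10296000000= 0.00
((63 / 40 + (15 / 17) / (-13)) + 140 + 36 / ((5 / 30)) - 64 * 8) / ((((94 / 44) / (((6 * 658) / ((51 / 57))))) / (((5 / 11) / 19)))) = -28680057 / 3757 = -7633.77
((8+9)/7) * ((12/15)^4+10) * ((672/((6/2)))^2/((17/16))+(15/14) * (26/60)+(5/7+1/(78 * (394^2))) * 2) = 55340437060447477/46352499375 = 1193904.06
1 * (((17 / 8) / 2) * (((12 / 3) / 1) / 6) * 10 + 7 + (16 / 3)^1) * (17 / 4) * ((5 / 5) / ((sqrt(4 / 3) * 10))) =3961 * sqrt(3) / 960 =7.15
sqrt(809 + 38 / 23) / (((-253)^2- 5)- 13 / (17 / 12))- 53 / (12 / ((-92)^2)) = -112148 / 3 + 17 * sqrt(428835) / 25021976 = -37382.67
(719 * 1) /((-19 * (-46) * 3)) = 0.27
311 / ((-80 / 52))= -4043 / 20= -202.15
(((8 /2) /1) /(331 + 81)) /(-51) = -1 /5253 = -0.00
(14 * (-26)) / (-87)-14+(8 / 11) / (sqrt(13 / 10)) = -854 / 87+8 * sqrt(130) / 143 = -9.18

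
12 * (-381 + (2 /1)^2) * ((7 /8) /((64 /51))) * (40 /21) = -96135 /16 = -6008.44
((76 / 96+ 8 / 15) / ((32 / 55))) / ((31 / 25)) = 14575 / 7936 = 1.84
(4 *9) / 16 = 9 / 4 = 2.25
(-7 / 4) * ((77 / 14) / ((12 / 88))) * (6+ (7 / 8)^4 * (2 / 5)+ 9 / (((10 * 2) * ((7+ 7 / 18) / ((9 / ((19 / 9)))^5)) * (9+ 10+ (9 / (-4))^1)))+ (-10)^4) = -706634.77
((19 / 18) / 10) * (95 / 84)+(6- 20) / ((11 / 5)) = -207709 / 33264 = -6.24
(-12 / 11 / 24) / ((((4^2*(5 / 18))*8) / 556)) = -1251 / 1760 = -0.71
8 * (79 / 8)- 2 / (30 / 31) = 1154 / 15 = 76.93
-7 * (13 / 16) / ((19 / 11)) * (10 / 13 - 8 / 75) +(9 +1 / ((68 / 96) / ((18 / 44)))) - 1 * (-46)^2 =-236585383 / 112200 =-2108.60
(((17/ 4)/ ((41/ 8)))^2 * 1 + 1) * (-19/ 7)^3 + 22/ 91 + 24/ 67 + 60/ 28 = -15571317406/ 502203793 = -31.01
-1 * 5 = -5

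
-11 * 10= -110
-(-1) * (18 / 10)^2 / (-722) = -0.00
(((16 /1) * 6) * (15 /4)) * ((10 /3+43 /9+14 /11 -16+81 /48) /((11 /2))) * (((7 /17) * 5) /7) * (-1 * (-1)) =-195175 /2057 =-94.88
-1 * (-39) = 39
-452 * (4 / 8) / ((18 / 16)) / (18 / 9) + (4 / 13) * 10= -11392 / 117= -97.37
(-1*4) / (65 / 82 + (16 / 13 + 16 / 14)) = -29848 / 23627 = -1.26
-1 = -1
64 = 64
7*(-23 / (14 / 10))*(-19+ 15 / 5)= 1840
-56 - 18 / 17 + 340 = 4810 / 17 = 282.94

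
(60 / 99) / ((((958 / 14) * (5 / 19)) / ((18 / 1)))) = 3192 / 5269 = 0.61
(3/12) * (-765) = -765/4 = -191.25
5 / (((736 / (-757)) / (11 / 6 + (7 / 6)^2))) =-18925 / 1152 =-16.43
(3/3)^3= 1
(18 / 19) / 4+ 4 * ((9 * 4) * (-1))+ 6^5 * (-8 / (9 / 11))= -2894679 / 38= -76175.76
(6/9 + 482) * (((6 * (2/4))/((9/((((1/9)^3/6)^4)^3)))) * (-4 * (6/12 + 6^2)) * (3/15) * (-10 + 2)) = 13213/17240421862889308495587945638472547832180640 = 0.00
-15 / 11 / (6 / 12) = -30 / 11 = -2.73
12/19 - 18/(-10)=231/95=2.43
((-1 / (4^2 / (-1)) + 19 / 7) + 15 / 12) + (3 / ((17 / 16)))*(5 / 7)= 11507 / 1904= 6.04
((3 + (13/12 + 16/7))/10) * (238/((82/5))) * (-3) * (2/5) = -1819/164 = -11.09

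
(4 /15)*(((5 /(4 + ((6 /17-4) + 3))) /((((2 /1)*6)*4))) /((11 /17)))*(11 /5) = 289 /10260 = 0.03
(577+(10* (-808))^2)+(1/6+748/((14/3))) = 2742059773/42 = 65287137.45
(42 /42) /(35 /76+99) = 76 /7559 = 0.01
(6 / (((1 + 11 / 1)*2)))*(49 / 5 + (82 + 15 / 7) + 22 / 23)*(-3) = -114591 / 1610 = -71.17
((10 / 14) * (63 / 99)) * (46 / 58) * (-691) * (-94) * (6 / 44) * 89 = 284185.32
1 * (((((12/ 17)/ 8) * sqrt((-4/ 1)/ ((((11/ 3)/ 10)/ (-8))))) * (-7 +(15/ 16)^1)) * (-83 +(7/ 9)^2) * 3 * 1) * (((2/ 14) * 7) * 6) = 323689 * sqrt(165)/ 561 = 7411.52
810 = 810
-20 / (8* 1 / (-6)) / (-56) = -15 / 56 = -0.27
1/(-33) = -1/33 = -0.03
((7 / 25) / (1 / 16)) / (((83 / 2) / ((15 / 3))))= 224 / 415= 0.54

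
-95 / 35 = -19 / 7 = -2.71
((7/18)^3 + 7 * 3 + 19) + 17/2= 283195/5832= 48.56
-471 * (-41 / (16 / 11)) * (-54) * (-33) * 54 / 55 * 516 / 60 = 199762832.61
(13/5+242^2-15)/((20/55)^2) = 17711859/40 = 442796.48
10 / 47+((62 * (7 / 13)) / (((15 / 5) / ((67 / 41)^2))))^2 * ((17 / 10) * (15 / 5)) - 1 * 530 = 1337969753595362 / 336675294345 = 3974.07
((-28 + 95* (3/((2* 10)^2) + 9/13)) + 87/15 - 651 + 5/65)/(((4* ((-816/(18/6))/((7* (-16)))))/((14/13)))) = -30914443/459680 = -67.25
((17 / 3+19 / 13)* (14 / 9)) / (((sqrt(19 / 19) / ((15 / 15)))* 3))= 3892 / 1053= 3.70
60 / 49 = 1.22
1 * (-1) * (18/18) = -1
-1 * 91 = -91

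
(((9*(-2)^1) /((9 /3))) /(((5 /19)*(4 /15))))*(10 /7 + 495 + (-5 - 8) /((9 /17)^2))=-2424172 /63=-38478.92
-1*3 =-3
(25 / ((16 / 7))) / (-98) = -25 / 224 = -0.11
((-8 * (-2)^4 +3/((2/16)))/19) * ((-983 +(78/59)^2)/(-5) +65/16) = -725180937/661390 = -1096.45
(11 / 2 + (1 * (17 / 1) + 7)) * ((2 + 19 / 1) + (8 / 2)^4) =16343 / 2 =8171.50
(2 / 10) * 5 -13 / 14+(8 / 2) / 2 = 29 / 14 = 2.07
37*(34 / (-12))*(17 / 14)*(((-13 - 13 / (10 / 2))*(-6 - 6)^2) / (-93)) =-3336216 / 1085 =-3074.85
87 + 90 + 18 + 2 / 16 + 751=7569 / 8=946.12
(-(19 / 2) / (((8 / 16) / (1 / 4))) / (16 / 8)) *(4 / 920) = -19 / 1840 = -0.01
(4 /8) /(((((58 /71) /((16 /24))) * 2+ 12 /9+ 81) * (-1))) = -213 /36118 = -0.01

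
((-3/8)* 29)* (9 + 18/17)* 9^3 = -10845333/136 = -79745.10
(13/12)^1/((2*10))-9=-2147/240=-8.95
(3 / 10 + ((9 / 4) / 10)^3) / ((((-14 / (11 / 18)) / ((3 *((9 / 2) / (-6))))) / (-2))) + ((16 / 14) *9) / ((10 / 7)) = 7.14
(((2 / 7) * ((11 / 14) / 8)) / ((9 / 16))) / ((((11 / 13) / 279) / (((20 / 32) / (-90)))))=-403 / 3528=-0.11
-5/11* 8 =-40/11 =-3.64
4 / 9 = 0.44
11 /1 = 11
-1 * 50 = -50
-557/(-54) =557/54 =10.31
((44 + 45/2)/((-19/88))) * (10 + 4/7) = -3256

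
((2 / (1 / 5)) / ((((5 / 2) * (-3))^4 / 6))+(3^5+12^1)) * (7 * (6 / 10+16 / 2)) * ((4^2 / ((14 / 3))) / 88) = 37009627 / 61875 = 598.14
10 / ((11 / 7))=70 / 11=6.36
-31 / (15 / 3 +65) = -31 / 70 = -0.44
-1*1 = -1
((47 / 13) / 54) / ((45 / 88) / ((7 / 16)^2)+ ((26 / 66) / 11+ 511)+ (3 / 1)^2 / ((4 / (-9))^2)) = 2229304 / 18622158399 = 0.00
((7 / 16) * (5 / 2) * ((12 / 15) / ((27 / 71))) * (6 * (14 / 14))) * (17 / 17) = 497 / 36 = 13.81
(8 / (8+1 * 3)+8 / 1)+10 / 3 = 398 / 33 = 12.06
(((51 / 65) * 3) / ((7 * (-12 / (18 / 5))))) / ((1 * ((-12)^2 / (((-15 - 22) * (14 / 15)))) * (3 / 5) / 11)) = 6919 / 15600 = 0.44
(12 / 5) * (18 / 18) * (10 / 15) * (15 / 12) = 2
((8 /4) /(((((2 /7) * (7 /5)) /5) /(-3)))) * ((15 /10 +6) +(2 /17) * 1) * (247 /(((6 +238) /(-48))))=27760.70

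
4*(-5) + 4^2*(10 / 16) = -10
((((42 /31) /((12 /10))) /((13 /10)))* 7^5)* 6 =35294700 /403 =87579.90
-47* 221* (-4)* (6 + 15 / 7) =2368236 / 7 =338319.43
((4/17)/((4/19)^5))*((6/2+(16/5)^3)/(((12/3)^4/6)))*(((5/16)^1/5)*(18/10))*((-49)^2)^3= 742701092275.61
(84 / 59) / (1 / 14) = 1176 / 59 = 19.93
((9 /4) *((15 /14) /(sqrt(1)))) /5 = 0.48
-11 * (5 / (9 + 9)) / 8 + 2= 233 / 144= 1.62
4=4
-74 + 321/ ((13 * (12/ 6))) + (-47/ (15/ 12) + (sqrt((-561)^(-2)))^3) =-2278134080213/ 22952602530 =-99.25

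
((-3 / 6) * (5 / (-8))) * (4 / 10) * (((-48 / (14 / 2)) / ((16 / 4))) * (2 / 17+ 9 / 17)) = -33 / 238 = -0.14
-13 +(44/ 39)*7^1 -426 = -16813/ 39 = -431.10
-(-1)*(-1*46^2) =-2116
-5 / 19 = -0.26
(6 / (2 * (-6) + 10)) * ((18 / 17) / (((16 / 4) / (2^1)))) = -27 / 17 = -1.59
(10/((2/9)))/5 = 9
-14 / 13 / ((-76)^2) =-7 / 37544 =-0.00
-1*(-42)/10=21/5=4.20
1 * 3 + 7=10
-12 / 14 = -6 / 7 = -0.86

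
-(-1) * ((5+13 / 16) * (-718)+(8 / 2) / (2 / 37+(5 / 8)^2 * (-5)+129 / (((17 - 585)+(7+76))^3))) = -17137398323593039 / 4104292924776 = -4175.48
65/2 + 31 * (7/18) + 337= 3434/9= 381.56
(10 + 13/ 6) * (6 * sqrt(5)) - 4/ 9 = -4/ 9 + 73 * sqrt(5) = 162.79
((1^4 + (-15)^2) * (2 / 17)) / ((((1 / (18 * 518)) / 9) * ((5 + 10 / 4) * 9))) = 33054.49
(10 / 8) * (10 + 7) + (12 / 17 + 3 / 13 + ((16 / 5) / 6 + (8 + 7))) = 500167 / 13260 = 37.72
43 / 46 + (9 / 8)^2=3239 / 1472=2.20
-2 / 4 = -1 / 2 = -0.50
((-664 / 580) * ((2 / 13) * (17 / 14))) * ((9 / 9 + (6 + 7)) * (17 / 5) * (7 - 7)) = 0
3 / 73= 0.04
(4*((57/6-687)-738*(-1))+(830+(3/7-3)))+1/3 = 22465/21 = 1069.76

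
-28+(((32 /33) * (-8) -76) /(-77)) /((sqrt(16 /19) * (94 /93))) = -28+21421 * sqrt(19) /79618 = -26.83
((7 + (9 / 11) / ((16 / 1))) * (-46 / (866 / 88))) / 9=-28543 / 7794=-3.66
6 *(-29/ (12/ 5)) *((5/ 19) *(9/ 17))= -6525/ 646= -10.10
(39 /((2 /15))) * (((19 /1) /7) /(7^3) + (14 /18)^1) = 551785 /2401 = 229.81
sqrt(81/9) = 3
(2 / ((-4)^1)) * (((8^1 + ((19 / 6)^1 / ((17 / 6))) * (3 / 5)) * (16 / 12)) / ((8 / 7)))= -5159 / 1020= -5.06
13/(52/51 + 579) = 663/29581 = 0.02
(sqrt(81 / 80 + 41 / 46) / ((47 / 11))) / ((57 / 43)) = 473* sqrt(402845) / 1232340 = 0.24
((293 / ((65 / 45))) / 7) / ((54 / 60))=2930 / 91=32.20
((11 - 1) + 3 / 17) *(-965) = -166945 / 17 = -9820.29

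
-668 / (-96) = 167 / 24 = 6.96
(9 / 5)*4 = 36 / 5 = 7.20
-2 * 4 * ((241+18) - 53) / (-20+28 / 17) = 3502 / 39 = 89.79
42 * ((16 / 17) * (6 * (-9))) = -36288 / 17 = -2134.59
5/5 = 1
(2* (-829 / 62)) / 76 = -829 / 2356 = -0.35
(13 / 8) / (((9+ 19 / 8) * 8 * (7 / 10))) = 5 / 196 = 0.03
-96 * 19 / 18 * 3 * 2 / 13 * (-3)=1824 / 13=140.31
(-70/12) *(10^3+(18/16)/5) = -5834.65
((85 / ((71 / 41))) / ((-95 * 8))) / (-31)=697 / 334552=0.00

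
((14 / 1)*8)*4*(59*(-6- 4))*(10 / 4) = -660800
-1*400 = -400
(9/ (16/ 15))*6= 405/ 8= 50.62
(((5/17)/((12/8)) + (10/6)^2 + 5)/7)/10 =122/1071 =0.11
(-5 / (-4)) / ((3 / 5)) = 25 / 12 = 2.08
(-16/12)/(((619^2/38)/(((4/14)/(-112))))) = 19/56324667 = 0.00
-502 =-502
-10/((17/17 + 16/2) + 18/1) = -10/27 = -0.37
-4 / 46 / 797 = -2 / 18331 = -0.00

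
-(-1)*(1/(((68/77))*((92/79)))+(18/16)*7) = 55349/6256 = 8.85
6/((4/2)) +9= 12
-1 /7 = -0.14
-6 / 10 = -3 / 5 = -0.60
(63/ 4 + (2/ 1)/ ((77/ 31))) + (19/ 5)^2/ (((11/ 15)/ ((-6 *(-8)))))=961.72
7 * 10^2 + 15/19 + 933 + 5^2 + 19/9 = 284014/171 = 1660.90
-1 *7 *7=-49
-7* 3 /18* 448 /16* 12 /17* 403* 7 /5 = -1105832 /85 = -13009.79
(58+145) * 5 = 1015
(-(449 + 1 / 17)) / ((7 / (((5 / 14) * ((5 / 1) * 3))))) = -286275 / 833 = -343.67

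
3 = 3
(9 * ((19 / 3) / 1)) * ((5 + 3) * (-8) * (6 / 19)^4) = -248832 / 6859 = -36.28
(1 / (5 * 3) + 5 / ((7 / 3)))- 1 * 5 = -293 / 105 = -2.79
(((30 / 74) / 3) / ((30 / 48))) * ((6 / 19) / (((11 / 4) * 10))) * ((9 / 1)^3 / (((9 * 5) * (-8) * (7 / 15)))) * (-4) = 11664 / 270655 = 0.04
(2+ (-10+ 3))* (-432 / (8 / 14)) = 3780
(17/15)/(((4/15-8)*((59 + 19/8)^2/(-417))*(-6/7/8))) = -1058624/6991349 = -0.15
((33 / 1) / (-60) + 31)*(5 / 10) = 15.22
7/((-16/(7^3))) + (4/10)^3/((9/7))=-150.01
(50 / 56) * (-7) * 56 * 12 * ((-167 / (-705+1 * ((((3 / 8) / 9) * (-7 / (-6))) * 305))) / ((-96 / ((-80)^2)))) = 1346688000 / 19877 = 67751.07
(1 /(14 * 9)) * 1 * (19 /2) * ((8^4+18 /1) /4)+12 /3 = 41099 /504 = 81.55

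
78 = 78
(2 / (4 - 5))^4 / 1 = 16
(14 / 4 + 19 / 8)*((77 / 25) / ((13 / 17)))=61523 / 2600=23.66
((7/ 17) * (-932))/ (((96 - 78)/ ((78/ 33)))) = -50.39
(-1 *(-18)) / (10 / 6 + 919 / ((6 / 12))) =0.01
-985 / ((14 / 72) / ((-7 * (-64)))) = -2269440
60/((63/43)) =860/21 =40.95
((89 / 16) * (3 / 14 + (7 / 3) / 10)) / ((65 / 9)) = 0.34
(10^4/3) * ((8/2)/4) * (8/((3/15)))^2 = 16000000/3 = 5333333.33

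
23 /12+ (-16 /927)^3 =6107234819 /3186391932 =1.92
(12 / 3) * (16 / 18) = 32 / 9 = 3.56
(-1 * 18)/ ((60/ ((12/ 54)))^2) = -1/ 4050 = -0.00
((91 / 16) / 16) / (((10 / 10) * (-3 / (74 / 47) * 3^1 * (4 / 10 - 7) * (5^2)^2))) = 3367 / 223344000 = 0.00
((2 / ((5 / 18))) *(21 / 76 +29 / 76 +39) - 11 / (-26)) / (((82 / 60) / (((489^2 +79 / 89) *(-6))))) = -270572690901744 / 901303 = -300201697.88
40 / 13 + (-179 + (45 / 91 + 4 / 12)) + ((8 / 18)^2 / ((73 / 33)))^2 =-4761303287 / 27193887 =-175.09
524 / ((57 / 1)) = 524 / 57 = 9.19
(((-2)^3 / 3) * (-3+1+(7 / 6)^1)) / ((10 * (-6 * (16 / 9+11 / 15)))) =-5 / 339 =-0.01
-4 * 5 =-20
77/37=2.08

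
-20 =-20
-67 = -67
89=89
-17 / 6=-2.83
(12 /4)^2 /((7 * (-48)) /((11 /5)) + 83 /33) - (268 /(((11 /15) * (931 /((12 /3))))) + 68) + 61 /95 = -17510746062 /253823185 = -68.99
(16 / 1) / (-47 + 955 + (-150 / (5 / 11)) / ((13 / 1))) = 104 / 5737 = 0.02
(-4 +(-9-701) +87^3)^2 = 432686368521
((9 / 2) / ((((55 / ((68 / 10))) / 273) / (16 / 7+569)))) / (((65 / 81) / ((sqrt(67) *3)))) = 446036463 *sqrt(67) / 1375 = 2655247.85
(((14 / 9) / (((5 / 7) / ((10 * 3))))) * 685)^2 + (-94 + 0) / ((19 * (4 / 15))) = 684978402455 / 342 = 2002860825.89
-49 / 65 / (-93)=49 / 6045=0.01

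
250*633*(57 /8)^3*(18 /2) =131880565125 /256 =515158457.52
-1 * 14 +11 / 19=-255 / 19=-13.42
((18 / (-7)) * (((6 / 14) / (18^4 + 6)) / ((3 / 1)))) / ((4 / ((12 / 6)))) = -3 / 1714706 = -0.00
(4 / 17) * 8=1.88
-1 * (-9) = 9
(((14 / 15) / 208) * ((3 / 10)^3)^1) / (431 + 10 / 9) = 567 / 2022280000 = 0.00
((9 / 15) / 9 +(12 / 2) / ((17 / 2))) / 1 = 0.77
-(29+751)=-780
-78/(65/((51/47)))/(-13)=306/3055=0.10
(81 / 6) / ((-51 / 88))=-396 / 17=-23.29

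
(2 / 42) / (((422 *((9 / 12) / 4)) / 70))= 80 / 1899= 0.04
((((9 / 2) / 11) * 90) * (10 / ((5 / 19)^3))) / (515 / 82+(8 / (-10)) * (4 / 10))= 151858260 / 44803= 3389.47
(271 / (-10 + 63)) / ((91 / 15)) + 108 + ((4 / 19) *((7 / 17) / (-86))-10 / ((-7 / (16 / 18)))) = 66384103931 / 602879823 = 110.11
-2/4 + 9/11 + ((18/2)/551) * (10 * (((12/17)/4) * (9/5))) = 76261/206074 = 0.37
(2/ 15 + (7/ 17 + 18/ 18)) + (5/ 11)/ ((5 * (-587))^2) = 1493362097/ 966516045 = 1.55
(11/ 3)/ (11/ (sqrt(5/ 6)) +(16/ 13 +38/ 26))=-25025/ 349707 +20449 * sqrt(30)/ 349707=0.25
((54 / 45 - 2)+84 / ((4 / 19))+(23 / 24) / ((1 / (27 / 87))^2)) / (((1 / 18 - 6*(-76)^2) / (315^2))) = -2393048558565 / 2098486748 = -1140.37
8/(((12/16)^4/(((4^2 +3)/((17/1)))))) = 38912/1377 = 28.26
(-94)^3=-830584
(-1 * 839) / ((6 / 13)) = -10907 / 6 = -1817.83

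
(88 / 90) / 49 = 44 / 2205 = 0.02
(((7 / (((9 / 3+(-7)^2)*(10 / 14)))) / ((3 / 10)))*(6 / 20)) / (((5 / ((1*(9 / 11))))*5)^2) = 0.00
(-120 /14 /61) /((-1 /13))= 780 /427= 1.83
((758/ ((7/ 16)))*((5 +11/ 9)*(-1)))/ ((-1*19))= 97024/ 171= 567.39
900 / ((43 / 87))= 78300 / 43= 1820.93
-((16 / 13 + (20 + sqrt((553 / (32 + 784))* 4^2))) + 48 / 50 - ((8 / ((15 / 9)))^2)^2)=4132788 / 8125 - sqrt(28203) / 51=505.36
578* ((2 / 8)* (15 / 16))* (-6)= -13005 / 16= -812.81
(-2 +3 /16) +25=371 /16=23.19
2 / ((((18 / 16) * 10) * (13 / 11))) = 88 / 585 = 0.15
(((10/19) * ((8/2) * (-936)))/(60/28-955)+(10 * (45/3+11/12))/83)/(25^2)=25154299/3944471250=0.01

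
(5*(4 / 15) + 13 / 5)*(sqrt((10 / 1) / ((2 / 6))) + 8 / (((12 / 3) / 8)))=59*sqrt(30) / 15 + 944 / 15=84.48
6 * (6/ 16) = 9/ 4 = 2.25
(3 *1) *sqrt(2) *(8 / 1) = 24 *sqrt(2) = 33.94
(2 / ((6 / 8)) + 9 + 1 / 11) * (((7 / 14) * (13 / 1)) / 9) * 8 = 20176 / 297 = 67.93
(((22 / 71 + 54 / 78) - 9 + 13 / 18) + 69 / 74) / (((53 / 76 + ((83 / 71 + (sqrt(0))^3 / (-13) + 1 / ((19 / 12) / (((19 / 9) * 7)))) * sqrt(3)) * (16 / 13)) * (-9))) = -7248431351252 / 7384873045869819 + 403056582804736 * sqrt(3) / 22154619137609457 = 0.03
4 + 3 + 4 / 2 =9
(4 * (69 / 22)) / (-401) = -138 / 4411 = -0.03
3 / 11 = 0.27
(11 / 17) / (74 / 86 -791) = -473 / 577592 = -0.00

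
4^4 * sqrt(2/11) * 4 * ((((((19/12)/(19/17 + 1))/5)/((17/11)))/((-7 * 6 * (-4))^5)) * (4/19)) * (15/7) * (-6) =-sqrt(22)/5489031744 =-0.00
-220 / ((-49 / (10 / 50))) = 44 / 49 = 0.90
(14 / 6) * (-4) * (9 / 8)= -21 / 2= -10.50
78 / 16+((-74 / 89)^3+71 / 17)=812706375 / 95875784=8.48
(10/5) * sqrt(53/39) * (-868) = -1736 * sqrt(2067)/39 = -2023.74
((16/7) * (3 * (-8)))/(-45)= 128/105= 1.22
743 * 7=5201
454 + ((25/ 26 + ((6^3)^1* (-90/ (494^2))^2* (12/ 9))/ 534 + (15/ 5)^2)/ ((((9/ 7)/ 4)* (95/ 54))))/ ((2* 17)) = 243165272331551744/ 534995767672535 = 454.52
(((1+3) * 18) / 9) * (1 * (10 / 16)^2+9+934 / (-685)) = 351909 / 5480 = 64.22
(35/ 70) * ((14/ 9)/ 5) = 7/ 45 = 0.16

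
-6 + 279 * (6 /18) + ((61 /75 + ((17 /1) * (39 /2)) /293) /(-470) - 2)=1755717029 /20656500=85.00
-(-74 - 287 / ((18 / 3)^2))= 81.97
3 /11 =0.27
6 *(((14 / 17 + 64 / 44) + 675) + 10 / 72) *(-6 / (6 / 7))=-31922597 / 1122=-28451.51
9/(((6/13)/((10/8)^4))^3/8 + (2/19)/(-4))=-353.34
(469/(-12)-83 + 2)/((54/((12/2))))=-1441/108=-13.34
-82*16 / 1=-1312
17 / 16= 1.06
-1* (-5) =5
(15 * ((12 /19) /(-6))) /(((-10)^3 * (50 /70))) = 21 /9500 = 0.00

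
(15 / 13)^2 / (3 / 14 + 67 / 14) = 0.27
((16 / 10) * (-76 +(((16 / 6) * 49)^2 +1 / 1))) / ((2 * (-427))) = -611956 / 19215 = -31.85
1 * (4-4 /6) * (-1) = -10 /3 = -3.33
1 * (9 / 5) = 9 / 5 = 1.80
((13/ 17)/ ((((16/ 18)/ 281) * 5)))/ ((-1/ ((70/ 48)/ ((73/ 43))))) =-3298659/ 79424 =-41.53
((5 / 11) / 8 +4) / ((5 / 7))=2499 / 440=5.68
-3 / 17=-0.18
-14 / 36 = -7 / 18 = -0.39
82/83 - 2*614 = -101842/83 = -1227.01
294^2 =86436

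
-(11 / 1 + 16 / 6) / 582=-41 / 1746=-0.02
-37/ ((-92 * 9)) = 37/ 828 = 0.04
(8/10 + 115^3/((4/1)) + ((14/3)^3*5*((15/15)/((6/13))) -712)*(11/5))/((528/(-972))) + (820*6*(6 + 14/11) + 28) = -585829383/880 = -665715.21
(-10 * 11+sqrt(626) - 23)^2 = (133 - sqrt(626))^2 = 11659.68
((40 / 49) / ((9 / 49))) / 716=10 / 1611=0.01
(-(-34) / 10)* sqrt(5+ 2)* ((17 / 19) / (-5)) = -289* sqrt(7) / 475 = -1.61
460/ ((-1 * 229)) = -460/ 229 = -2.01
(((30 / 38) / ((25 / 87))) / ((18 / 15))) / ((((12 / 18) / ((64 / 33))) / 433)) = 2883.90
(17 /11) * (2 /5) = 34 /55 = 0.62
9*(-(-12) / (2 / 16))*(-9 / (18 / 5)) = -2160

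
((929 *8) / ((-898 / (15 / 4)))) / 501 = -4645 / 74983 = -0.06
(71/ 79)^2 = 5041/ 6241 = 0.81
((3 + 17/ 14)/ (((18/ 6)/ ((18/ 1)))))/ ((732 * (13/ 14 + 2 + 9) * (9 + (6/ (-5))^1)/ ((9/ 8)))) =885/ 2118896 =0.00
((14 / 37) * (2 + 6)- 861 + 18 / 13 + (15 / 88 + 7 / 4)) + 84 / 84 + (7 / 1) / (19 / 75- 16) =-42696541155 / 49989368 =-854.11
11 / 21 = 0.52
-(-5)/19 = 5/19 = 0.26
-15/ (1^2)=-15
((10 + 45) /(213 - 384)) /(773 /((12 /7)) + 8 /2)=-220 /311163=-0.00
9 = 9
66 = 66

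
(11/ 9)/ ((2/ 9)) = 11/ 2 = 5.50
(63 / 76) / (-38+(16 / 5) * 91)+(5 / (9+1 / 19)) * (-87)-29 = -106258039 / 1379096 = -77.05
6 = 6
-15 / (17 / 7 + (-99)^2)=-105 / 68624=-0.00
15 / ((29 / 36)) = 18.62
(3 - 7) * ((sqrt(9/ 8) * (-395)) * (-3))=-3555 * sqrt(2)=-5027.53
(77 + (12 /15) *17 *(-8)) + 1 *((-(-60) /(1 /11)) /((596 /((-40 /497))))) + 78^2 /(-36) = -74382212 /370265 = -200.89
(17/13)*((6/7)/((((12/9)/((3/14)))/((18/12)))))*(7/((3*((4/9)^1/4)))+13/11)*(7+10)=1427949/14014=101.89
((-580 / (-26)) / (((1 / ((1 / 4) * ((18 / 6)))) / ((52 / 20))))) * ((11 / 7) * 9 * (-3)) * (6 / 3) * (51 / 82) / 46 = -1317789 / 26404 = -49.91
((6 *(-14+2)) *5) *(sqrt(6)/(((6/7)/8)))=-3360 *sqrt(6)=-8230.29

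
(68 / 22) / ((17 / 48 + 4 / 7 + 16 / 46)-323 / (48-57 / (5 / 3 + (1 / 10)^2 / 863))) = -6208917344 / 44457984329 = -0.14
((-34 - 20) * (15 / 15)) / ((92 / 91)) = -2457 / 46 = -53.41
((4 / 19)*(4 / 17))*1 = 16 / 323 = 0.05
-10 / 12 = -5 / 6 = -0.83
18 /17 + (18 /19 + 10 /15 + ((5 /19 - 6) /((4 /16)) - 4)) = -1238 /51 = -24.27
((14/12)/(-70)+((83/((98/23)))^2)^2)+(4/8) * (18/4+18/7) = 199216628890631/1383552240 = 143989.24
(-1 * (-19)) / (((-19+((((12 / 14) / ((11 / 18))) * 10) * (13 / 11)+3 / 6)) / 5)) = -160930 / 3259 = -49.38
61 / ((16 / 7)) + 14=651 / 16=40.69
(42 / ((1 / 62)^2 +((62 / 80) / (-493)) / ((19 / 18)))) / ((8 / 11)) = -1485278355 / 31612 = -46984.64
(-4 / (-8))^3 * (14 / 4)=7 / 16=0.44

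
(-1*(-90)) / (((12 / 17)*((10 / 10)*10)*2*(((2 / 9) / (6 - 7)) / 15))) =-6885 / 16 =-430.31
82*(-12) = -984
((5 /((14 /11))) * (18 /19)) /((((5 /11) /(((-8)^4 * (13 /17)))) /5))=289935360 /2261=128233.24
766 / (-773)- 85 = -66471 / 773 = -85.99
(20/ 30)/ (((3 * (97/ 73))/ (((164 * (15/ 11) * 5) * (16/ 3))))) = 9577600/ 9603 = 997.35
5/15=1/3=0.33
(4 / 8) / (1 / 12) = 6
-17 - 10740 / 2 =-5387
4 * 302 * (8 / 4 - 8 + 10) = 4832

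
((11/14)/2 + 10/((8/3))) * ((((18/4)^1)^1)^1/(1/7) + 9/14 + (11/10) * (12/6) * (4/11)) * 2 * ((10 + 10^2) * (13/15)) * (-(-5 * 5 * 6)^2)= -28688946000/49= -585488693.88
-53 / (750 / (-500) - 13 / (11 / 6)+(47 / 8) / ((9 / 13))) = 41976 / 83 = 505.73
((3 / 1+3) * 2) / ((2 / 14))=84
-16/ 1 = -16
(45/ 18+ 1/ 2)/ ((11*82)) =0.00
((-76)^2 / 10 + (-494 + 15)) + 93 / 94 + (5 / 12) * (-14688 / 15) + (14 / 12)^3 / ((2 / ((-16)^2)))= -1334371 / 12690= -105.15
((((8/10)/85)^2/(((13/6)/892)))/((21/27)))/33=256896/180805625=0.00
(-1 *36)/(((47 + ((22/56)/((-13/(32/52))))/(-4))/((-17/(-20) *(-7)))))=281554/61785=4.56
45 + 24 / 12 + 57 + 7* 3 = 125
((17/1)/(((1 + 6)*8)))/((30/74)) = 629/840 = 0.75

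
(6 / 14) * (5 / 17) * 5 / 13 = 75 / 1547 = 0.05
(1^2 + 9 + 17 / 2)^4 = 1874161 / 16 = 117135.06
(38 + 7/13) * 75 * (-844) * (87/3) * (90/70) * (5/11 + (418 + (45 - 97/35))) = -41902781027.03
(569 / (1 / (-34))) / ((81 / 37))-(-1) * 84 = -708998 / 81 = -8753.06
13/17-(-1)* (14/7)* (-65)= -2197/17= -129.24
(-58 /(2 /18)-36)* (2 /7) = -159.43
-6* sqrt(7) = -15.87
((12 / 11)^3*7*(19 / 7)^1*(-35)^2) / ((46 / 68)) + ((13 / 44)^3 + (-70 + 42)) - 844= 85808579427 / 1959232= 43797.05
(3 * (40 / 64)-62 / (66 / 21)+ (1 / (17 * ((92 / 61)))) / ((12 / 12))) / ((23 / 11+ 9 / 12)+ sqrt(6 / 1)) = -76614875 / 3135038+ 13484218 * sqrt(6) / 1567519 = -3.37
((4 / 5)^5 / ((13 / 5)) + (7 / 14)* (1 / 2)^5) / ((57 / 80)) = 73661 / 370500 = 0.20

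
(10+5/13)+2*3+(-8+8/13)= 9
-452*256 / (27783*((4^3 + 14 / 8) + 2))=-462848 / 7529193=-0.06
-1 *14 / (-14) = 1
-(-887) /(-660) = -887 /660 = -1.34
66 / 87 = 22 / 29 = 0.76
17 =17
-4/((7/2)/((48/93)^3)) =-32768/208537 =-0.16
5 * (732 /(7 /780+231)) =2854800 /180187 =15.84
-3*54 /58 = -81 /29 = -2.79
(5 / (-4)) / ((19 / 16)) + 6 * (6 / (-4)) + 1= -172 / 19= -9.05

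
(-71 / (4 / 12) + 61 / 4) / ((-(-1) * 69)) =-791 / 276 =-2.87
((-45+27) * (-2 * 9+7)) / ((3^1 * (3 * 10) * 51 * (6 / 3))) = 11 / 510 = 0.02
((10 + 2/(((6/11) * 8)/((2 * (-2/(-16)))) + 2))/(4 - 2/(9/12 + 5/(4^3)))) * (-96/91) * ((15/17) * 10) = -68751600/1158703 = -59.33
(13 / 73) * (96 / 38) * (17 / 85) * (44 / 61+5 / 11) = 492336 / 4653385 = 0.11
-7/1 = -7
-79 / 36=-2.19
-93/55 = -1.69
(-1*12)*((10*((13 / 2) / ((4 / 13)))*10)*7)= -177450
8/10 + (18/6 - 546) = -2711/5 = -542.20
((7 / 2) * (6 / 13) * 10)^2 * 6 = 1565.68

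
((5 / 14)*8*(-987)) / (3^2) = -313.33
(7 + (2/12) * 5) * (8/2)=94/3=31.33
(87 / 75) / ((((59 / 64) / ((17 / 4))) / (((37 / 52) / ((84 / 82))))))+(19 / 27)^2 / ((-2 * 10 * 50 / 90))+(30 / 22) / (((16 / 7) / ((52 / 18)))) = 5160244039 / 956755800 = 5.39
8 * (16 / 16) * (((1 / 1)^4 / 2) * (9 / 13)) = 36 / 13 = 2.77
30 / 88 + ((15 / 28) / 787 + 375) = 22745325 / 60599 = 375.34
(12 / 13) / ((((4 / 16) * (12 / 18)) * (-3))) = -24 / 13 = -1.85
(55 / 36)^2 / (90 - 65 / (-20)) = 3025 / 120852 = 0.03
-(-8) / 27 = 0.30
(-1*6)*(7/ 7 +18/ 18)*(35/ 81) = -140/ 27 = -5.19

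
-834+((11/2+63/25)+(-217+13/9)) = -468691/450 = -1041.54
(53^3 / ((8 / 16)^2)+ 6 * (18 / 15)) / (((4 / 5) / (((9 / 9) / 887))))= 839.23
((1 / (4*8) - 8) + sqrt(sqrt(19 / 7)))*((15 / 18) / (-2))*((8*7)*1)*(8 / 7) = -80*19^(1 / 4)*7^(3 / 4) / 21 + 425 / 2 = 178.27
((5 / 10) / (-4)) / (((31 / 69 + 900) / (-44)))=759 / 124262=0.01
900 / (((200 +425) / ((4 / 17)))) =144 / 425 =0.34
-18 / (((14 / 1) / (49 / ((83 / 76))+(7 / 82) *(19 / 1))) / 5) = -2034045 / 6806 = -298.86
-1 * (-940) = 940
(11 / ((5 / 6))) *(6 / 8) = 99 / 10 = 9.90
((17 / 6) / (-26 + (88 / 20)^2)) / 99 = -425 / 98604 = -0.00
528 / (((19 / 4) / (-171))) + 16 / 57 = -1083440 / 57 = -19007.72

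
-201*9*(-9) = 16281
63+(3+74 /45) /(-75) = 212416 /3375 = 62.94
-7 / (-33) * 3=7 / 11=0.64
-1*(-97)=97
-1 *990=-990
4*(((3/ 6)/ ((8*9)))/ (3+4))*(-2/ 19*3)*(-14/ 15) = 1/ 855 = 0.00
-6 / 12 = -1 / 2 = -0.50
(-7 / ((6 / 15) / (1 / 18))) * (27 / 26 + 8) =-8225 / 936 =-8.79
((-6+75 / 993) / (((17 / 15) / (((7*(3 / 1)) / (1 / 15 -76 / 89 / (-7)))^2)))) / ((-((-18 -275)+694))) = 1132833422235375 / 7013356452163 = 161.53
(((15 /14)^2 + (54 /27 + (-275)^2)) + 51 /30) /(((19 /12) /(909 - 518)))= 86939535423 /4655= 18676591.93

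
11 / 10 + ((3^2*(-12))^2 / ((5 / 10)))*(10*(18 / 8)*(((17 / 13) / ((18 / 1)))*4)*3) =59486543 / 130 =457588.79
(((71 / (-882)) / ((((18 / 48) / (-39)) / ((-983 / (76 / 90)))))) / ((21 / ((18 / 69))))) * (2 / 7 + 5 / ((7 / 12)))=-1125063160 / 1049237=-1072.27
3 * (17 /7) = 7.29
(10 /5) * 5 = 10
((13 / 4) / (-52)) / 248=-1 / 3968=-0.00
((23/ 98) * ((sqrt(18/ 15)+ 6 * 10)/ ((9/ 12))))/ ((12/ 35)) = 23 * sqrt(30)/ 126+ 1150/ 21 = 55.76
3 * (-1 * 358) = -1074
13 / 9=1.44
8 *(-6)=-48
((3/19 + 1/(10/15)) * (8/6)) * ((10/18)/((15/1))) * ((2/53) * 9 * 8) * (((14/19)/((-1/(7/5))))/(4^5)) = -343/1530640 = -0.00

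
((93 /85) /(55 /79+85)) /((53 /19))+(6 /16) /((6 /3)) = 46865019 /243990800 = 0.19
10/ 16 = 0.62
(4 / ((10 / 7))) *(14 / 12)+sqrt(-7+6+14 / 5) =3 *sqrt(5) / 5+49 / 15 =4.61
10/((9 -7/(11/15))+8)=1.34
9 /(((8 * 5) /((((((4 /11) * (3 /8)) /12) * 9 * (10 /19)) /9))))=9 /6688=0.00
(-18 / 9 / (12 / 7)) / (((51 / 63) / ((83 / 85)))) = -4067 / 2890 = -1.41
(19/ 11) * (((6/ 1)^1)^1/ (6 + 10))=57/ 88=0.65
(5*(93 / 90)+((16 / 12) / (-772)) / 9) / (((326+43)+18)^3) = 53845 / 604065404466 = 0.00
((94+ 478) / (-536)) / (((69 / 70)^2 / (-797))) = 875.36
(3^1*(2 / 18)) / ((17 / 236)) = 236 / 51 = 4.63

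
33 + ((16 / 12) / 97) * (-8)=9571 / 291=32.89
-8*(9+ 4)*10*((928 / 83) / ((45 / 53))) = -10230272 / 747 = -13695.14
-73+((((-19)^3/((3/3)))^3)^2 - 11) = 104127350297911241532757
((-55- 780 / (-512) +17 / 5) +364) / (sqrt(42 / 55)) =200911 * sqrt(2310) / 26880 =359.24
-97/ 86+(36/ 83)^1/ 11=-85465/ 78518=-1.09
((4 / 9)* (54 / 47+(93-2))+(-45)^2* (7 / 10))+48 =1274461 / 846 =1506.46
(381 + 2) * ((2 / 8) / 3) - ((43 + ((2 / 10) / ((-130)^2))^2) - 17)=126739437497 / 21420750000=5.92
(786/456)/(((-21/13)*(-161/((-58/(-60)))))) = 49387/7708680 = 0.01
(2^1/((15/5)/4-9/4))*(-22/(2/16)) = 704/3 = 234.67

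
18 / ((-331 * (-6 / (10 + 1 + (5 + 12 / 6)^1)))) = 54 / 331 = 0.16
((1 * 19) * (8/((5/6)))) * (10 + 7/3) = 11248/5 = 2249.60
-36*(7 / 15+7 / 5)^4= -2458624 / 5625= -437.09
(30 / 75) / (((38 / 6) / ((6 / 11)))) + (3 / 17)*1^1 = 3747 / 17765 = 0.21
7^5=16807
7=7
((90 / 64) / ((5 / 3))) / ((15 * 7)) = 9 / 1120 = 0.01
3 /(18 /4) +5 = 17 /3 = 5.67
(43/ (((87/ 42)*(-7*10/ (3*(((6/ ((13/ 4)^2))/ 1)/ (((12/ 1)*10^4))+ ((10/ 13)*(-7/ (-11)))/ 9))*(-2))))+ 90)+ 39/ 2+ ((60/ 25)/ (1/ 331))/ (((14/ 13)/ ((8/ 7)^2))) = 1072.99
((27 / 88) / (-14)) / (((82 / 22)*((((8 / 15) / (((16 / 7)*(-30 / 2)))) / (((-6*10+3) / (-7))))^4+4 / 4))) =-730454652010546875 / 124231398595448247887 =-0.01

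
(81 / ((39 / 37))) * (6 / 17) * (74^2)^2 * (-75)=-60997580275.11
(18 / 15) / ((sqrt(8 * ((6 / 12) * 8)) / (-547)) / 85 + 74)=55794 * sqrt(2) / 2959483699217 + 47991627555 / 2959483699217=0.02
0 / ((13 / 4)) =0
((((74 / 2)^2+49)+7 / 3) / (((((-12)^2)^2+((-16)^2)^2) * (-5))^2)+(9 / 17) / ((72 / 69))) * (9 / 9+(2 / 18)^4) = 929217574351541 / 1831222171238400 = 0.51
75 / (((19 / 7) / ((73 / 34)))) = 38325 / 646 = 59.33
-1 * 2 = -2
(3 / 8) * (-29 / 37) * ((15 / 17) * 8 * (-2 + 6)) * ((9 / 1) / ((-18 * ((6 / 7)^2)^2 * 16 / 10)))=1740725 / 362304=4.80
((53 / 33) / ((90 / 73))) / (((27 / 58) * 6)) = 112201 / 240570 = 0.47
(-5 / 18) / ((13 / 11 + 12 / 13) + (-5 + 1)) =0.15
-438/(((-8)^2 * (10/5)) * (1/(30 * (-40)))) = 16425/4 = 4106.25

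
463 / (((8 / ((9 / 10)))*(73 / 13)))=54171 / 5840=9.28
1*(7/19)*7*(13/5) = 637/95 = 6.71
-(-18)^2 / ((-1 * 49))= 324 / 49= 6.61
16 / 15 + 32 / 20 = 8 / 3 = 2.67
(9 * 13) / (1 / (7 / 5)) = 819 / 5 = 163.80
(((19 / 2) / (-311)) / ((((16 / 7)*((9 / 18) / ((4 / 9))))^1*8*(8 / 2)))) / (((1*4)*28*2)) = -19 / 11464704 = -0.00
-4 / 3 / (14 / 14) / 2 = -2 / 3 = -0.67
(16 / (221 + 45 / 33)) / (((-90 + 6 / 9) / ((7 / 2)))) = -231 / 81941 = -0.00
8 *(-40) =-320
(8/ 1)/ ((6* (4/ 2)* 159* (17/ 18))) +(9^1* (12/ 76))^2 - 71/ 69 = 22327306/ 22443009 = 0.99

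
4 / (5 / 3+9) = 3 / 8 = 0.38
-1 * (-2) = 2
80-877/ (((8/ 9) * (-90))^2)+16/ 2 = 562323/ 6400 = 87.86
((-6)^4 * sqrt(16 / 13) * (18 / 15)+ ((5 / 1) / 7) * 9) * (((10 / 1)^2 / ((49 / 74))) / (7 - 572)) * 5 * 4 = -184135680 * sqrt(13) / 71981 - 1332000 / 38759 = -9257.78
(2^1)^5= 32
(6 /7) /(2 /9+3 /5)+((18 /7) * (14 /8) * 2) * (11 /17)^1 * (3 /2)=86103 /8806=9.78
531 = 531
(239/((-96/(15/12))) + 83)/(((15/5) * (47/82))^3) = 2114289517/134554608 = 15.71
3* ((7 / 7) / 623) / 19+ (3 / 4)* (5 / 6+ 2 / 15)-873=-413004647 / 473480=-872.27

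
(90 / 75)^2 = 36 / 25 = 1.44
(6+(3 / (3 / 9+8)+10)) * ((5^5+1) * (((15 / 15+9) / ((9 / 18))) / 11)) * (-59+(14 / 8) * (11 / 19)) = -5634499338 / 1045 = -5391865.40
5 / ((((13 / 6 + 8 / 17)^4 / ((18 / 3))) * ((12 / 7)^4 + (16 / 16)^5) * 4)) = 114658218360 / 7126351590881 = 0.02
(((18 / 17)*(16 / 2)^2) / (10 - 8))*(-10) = -5760 / 17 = -338.82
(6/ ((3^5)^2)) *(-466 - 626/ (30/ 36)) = -12172/ 98415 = -0.12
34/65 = 0.52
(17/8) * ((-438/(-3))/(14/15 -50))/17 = -1095/2944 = -0.37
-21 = -21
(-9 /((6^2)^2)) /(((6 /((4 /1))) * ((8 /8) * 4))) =-1 /864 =-0.00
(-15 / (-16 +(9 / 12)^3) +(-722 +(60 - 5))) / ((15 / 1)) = -664039 / 14955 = -44.40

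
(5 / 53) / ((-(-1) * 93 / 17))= 0.02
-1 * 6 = -6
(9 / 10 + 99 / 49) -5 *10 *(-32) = 785431 / 490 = 1602.92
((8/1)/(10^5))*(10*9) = 9/1250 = 0.01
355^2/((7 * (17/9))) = 1134225/119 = 9531.30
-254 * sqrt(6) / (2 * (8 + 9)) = -127 * sqrt(6) / 17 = -18.30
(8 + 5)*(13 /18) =169 /18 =9.39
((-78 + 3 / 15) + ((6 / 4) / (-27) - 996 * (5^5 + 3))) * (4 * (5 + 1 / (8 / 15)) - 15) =-1402004635 / 36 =-38944573.19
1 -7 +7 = 1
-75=-75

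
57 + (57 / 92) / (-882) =1541717 / 27048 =57.00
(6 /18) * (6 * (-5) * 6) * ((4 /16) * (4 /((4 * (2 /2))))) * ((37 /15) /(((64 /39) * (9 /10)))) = -25.05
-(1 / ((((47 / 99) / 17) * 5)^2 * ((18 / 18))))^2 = -8022993935121 / 3049800625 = -2630.66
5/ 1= 5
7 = 7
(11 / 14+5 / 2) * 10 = 230 / 7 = 32.86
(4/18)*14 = 28/9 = 3.11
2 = 2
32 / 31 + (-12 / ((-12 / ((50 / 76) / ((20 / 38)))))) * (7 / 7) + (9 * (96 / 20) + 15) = 37499 / 620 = 60.48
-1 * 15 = -15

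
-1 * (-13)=13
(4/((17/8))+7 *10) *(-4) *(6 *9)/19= -263952/323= -817.19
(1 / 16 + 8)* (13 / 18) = 559 / 96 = 5.82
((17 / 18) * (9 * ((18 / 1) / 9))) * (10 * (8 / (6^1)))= 680 / 3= 226.67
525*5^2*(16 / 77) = 30000 / 11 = 2727.27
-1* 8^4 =-4096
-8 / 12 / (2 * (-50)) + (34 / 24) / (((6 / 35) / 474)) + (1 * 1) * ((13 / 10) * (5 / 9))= 3526031 / 900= 3917.81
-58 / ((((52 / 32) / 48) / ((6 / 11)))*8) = -16704 / 143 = -116.81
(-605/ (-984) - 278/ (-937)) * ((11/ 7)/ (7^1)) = 9244807/ 45178392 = 0.20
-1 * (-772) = 772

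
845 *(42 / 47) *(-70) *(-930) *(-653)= -1508690547000 / 47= -32099798872.34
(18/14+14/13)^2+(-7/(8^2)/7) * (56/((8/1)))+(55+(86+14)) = 85047953/529984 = 160.47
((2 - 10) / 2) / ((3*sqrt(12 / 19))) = -2*sqrt(57) / 9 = -1.68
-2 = -2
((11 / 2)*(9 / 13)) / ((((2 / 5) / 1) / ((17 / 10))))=1683 / 104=16.18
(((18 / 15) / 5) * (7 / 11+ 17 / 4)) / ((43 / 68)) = 102 / 55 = 1.85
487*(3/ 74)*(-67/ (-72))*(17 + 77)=1533563/ 888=1726.99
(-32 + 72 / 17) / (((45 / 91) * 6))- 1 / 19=-410339 / 43605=-9.41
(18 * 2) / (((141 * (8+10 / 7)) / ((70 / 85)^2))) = 2744 / 149413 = 0.02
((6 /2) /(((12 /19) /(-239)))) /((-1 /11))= 49951 /4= 12487.75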